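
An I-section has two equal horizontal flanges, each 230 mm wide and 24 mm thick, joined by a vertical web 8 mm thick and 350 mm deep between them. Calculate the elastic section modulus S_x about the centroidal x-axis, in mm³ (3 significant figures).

Split into non-overlapping primitives; take the origin at the lower-left of the bounding box.
Bottom flange: 230 × 24, A = 5 520 mm², y = 12 mm, Ī = 264 960 mm⁴.
Web: 8 × 350, A = 2 800 mm², y = 199 mm, Ī = 28 583 333 mm⁴.
Top flange: 230 × 24, A = 5 520 mm², y = 386 mm, Ī = 264 960 mm⁴.
By symmetry the centroid is at mid-height, ȳ = 199 mm.
Transfer each piece to the centroidal x-axis using Ī + A·d² with d = y − 199:
  bottom flange: d = -187 mm → contributes +193 293 840 mm⁴
  web: d = 0 mm → contributes +28 583 333 mm⁴
  top flange: d = 187 mm → contributes +193 293 840 mm⁴
Total I = 415 171 013 mm⁴.
Extreme fibre distance c = 199 mm; S = I/c = 2 086 286 mm³.

S_x ≈ 2.09 × 10⁶ mm³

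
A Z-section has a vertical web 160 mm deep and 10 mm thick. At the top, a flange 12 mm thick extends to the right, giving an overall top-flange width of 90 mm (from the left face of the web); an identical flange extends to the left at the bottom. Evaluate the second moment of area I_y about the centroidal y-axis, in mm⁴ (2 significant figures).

Decompose the section into non-overlapping parts with the origin at the bottom-left of its bounding rectangle.
Web: 10 × 160, A = 1 600 mm², x = 85 mm, Ī = 13 333 mm⁴.
Top flange (beyond web): 80 × 12, A = 960 mm², x = 130 mm, Ī = 512 000 mm⁴.
Bottom flange (beyond web): 80 × 12, A = 960 mm², x = 40 mm, Ī = 512 000 mm⁴.
Centroid: x̄ = ΣA·x / ΣA = 85 mm.
Transfer each piece to the centroidal y-axis using Ī + A·d² with d = x − 85:
  web: d = 0 mm → contributes +13 333 mm⁴
  top flange (beyond web): d = 45 mm → contributes +2 456 000 mm⁴
  bottom flange (beyond web): d = -45 mm → contributes +2 456 000 mm⁴
Total I = 4 925 333 mm⁴.

I_y ≈ 4.9 × 10⁶ mm⁴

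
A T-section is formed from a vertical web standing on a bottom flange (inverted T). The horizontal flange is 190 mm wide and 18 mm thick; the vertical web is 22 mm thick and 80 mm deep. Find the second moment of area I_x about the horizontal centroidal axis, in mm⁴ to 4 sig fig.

I_x ≈ 3.821 × 10⁶ mm⁴

Break the section into simple shapes (no overlaps), measuring from the bottom-left corner of the bounding box.
Flange: 190 × 18, A = 3 420 mm², y = 9 mm, Ī = 92 340 mm⁴.
Web: 22 × 80, A = 1 760 mm², y = 58 mm, Ī = 938 667 mm⁴.
Centroid: ȳ = ΣA·y / ΣA = 25.6486 mm.
Transfer each piece to the horizontal centroidal axis using Ī + A·d² with d = y − 25.6486:
  flange: d = -16.6486 mm → contributes +1 040 287 mm⁴
  web: d = 32.3514 mm → contributes +2 780 700 mm⁴
Total I = 3 820 987 mm⁴.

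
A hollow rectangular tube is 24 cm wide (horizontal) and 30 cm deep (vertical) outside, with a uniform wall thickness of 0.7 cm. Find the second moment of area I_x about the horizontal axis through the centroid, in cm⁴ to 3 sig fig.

Decompose the section into non-overlapping parts with the origin at the bottom-left of its bounding rectangle.
Outer rectangle: 24 × 30, A = 720 cm², y = 15 cm, Ī = 54 000 cm⁴.
Inner void (subtracted): 22.6 × 28.6, A = 646.36 cm², y = 15 cm, Ī = 44 058 cm⁴.
By symmetry the centroid is at mid-height, ȳ = 15 cm.
All pieces are centred on the horizontal axis through the centroid, so I = ΣĪ (holes subtracted) = 9941.9 cm⁴.

I_x ≈ 9940 cm⁴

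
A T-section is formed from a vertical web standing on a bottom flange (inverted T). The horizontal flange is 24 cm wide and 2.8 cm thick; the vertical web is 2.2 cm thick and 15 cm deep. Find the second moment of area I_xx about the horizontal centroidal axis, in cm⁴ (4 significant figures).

Break the section into simple shapes (no overlaps), measuring from the bottom-left corner of the bounding box.
Flange: 24 × 2.8, A = 67.2 cm², y = 1.4 cm, Ī = 43.904 cm⁴.
Web: 2.2 × 15, A = 33 cm², y = 10.3 cm, Ī = 618.75 cm⁴.
Centroid: ȳ = ΣA·y / ΣA = 4.33114 cm.
Transfer each piece to the horizontal centroidal axis using Ī + A·d² with d = y − 4.33114:
  flange: d = -2.93114 cm → contributes +621.257 cm⁴
  web: d = 5.96886 cm → contributes +1794.45 cm⁴
Total I = 2415.71 cm⁴.

I_xx ≈ 2416 cm⁴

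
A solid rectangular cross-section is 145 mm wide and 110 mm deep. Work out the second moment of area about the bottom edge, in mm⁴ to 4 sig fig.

The section: 145 × 110, A = 15 950 mm², y = 55 mm, Ī = 16 082 917 mm⁴.
Transfer it to the base of the section using Ī + A·d² with d = y − 0:
  the section: d = 55 mm → contributes +64 331 667 mm⁴
Total I = 64 331 667 mm⁴.

I_base ≈ 6.433 × 10⁷ mm⁴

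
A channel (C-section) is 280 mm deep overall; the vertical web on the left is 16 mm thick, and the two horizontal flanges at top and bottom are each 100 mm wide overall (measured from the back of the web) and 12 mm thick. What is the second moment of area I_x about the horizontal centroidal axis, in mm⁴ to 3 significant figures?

Decompose the section into non-overlapping parts with the origin at the bottom-left of its bounding rectangle.
Web: 16 × 280, A = 4 480 mm², y = 140 mm, Ī = 29 269 333 mm⁴.
Top flange (beyond web): 84 × 12, A = 1 008 mm², y = 274 mm, Ī = 12 096 mm⁴.
Bottom flange (beyond web): 84 × 12, A = 1 008 mm², y = 6 mm, Ī = 12 096 mm⁴.
By symmetry the centroid is at mid-height, ȳ = 140 mm.
Transfer each piece to the horizontal centroidal axis using Ī + A·d² with d = y − 140:
  web: d = 0 mm → contributes +29 269 333 mm⁴
  top flange (beyond web): d = 134 mm → contributes +18 111 744 mm⁴
  bottom flange (beyond web): d = -134 mm → contributes +18 111 744 mm⁴
Total I = 65 492 821 mm⁴.

I_x ≈ 6.55 × 10⁷ mm⁴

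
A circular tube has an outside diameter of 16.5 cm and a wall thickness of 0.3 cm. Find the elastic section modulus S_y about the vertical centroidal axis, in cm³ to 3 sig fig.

S_y ≈ 60.7 cm³

Break the section into simple shapes (no overlaps), measuring from the bottom-left corner of the bounding box.
Outer circle: ⌀16.5, A = 213.82 cm², x = 8.25 cm, Ī = 3638.4 cm⁴.
Bore (subtracted): ⌀15.9, A = 198.56 cm², x = 8.25 cm, Ī = 3137.3 cm⁴.
By symmetry the centroid is at mid-width, x̄ = 8.25 cm.
All pieces are centred on the vertical centroidal axis, so I = ΣĪ (holes subtracted) = 501.04 cm⁴.
Extreme fibre distance c = 8.25 cm; S = I/c = 60.732 cm³.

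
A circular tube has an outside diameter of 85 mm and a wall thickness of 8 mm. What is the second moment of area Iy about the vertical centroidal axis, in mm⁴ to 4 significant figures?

Treat the section as a set of non-overlapping primitives; coordinates are from the bounding-box lower-left.
Outer circle: ⌀85, A = 5674.5 mm², x = 42.5 mm, Ī = 2 562 392 mm⁴.
Bore (subtracted): ⌀69, A = 3739.28 mm², x = 42.5 mm, Ī = 1 112 670 mm⁴.
By symmetry the centroid is at mid-width, x̄ = 42.5 mm.
All pieces are centred on the vertical centroidal axis, so I = ΣĪ (holes subtracted) = 1 449 722 mm⁴.

Iy ≈ 1.450 × 10⁶ mm⁴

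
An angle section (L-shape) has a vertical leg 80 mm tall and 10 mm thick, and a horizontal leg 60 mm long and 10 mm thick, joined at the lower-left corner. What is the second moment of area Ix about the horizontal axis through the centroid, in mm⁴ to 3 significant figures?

Decompose the section into non-overlapping parts with the origin at the bottom-left of its bounding rectangle.
Vertical leg: 10 × 80, A = 800 mm², y = 40 mm, Ī = 426 667 mm⁴.
Horizontal leg (remainder): 50 × 10, A = 500 mm², y = 5 mm, Ī = 4166.7 mm⁴.
Centroid: ȳ = ΣA·y / ΣA = 26.538 mm.
Transfer each piece to the horizontal axis through the centroid using Ī + A·d² with d = y − 26.538:
  vertical leg: d = 13.462 mm → contributes +571 637 mm⁴
  horizontal leg (remainder): d = -21.538 mm → contributes +236 119 mm⁴
Total I = 807 756 mm⁴.

Ix ≈ 8.08 × 10⁵ mm⁴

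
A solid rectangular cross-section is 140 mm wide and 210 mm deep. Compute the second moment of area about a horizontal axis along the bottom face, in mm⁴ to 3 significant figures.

I_base ≈ 4.32 × 10⁸ mm⁴

The section: 140 × 210, A = 29 400 mm², y = 105 mm, Ī = 108 045 000 mm⁴.
Transfer it to the base of the section using Ī + A·d² with d = y − 0:
  the section: d = 105 mm → contributes +432 180 000 mm⁴
Total I = 432 180 000 mm⁴.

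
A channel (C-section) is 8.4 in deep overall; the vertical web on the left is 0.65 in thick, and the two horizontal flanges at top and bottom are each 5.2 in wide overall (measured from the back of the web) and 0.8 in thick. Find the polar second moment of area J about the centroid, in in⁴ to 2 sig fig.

J ≈ 170 in⁴

Split into non-overlapping primitives; take the origin at the lower-left of the bounding box.
Web: 0.65 × 8.4, A = 5.46 in², y = 4.2 in, Ī = 32.1 in⁴.
Top flange (beyond web): 4.55 × 0.8, A = 3.64 in², y = 8 in, Ī = 0.1941 in⁴.
Bottom flange (beyond web): 4.55 × 0.8, A = 3.64 in², y = 0.4 in, Ī = 0.1941 in⁴.
By symmetry the centroid is at mid-height, ȳ = 4.2 in.
Transfer each piece to the centroidal x-axis using Ī + A·d² with d = y − 4.2:
  web: d = 0 in → contributes +32.1 in⁴
  top flange (beyond web): d = 3.8 in → contributes +52.76 in⁴
  bottom flange (beyond web): d = -3.8 in → contributes +52.76 in⁴
Total I = 137.6 in⁴.
For the y-axis: x̄ = 1.811 in.
Repeating about the centroidal y-axis gives I_y = 33.84 in⁴.
Polar second moment: J = I_x + I_y = 171.5 in⁴.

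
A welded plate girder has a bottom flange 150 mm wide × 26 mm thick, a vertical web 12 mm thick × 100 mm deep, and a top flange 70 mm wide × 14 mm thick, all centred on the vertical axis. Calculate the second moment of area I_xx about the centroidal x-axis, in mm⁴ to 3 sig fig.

I_xx ≈ 1.40 × 10⁷ mm⁴

Treat the section as a set of non-overlapping primitives; coordinates are from the bounding-box lower-left.
Bottom plate: 150 × 26, A = 3 900 mm², y = 13 mm, Ī = 219 700 mm⁴.
Web plate: 12 × 100, A = 1 200 mm², y = 76 mm, Ī = 1 000 000 mm⁴.
Top plate: 70 × 14, A = 980 mm², y = 133 mm, Ī = 16 007 mm⁴.
Centroid: ȳ = ΣA·y / ΣA = 44.776 mm.
Transfer each piece to the centroidal x-axis using Ī + A·d² with d = y − 44.776:
  bottom plate: d = -31.776 mm → contributes +4 157 664 mm⁴
  web plate: d = 31.224 mm → contributes +2 169 902 mm⁴
  top plate: d = 88.224 mm → contributes +7 643 757 mm⁴
Total I = 13 971 322 mm⁴.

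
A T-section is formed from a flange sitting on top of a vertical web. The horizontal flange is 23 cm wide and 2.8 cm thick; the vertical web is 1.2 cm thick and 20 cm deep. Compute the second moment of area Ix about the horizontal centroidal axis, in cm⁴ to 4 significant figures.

Decompose the section into non-overlapping parts with the origin at the bottom-left of its bounding rectangle.
Flange: 23 × 2.8, A = 64.4 cm², y = 21.4 cm, Ī = 42.0747 cm⁴.
Web: 1.2 × 20, A = 24 cm², y = 10 cm, Ī = 800 cm⁴.
Centroid: ȳ = ΣA·y / ΣA = 18.305 cm.
Transfer each piece to the horizontal centroidal axis using Ī + A·d² with d = y − 18.305:
  flange: d = 3.09502 cm → contributes +658.973 cm⁴
  web: d = -8.30498 cm → contributes +2455.34 cm⁴
Total I = 3114.32 cm⁴.

Ix ≈ 3114 cm⁴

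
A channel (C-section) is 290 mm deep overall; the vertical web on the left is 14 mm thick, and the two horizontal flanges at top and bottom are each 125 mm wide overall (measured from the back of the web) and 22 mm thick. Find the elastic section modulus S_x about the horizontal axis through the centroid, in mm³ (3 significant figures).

Decompose the section into non-overlapping parts with the origin at the bottom-left of its bounding rectangle.
Web: 14 × 290, A = 4 060 mm², y = 145 mm, Ī = 28 453 833 mm⁴.
Top flange (beyond web): 111 × 22, A = 2 442 mm², y = 279 mm, Ī = 98 494 mm⁴.
Bottom flange (beyond web): 111 × 22, A = 2 442 mm², y = 11 mm, Ī = 98 494 mm⁴.
By symmetry the centroid is at mid-height, ȳ = 145 mm.
Transfer each piece to the horizontal axis through the centroid using Ī + A·d² with d = y − 145:
  web: d = 0 mm → contributes +28 453 833 mm⁴
  top flange (beyond web): d = 134 mm → contributes +43 947 046 mm⁴
  bottom flange (beyond web): d = -134 mm → contributes +43 947 046 mm⁴
Total I = 116 347 925 mm⁴.
Extreme fibre distance c = 145 mm; S = I/c = 802 399 mm³.

S_x ≈ 8.02 × 10⁵ mm³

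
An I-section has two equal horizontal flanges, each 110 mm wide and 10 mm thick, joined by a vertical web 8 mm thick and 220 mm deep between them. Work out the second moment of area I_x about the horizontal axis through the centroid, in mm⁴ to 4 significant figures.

I_x ≈ 3.621 × 10⁷ mm⁴

Decompose the section into non-overlapping parts with the origin at the bottom-left of its bounding rectangle.
Bottom flange: 110 × 10, A = 1 100 mm², y = 5 mm, Ī = 9166.67 mm⁴.
Web: 8 × 220, A = 1 760 mm², y = 120 mm, Ī = 7 098 667 mm⁴.
Top flange: 110 × 10, A = 1 100 mm², y = 235 mm, Ī = 9166.67 mm⁴.
By symmetry the centroid is at mid-height, ȳ = 120 mm.
Transfer each piece to the horizontal axis through the centroid using Ī + A·d² with d = y − 120:
  bottom flange: d = -115 mm → contributes +14 556 667 mm⁴
  web: d = 0 mm → contributes +7 098 667 mm⁴
  top flange: d = 115 mm → contributes +14 556 667 mm⁴
Total I = 36 212 000 mm⁴.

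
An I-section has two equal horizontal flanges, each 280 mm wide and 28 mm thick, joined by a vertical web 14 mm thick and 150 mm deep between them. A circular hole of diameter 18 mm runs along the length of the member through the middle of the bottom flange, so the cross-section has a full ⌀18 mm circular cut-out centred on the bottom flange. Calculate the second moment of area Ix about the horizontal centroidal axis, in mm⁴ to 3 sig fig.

Ix ≈ 1.27 × 10⁸ mm⁴

Treat the section as a set of non-overlapping primitives; coordinates are from the bounding-box lower-left.
Bottom flange: 280 × 28, A = 7 840 mm², y = 14 mm, Ī = 512 213 mm⁴.
Web: 14 × 150, A = 2 100 mm², y = 103 mm, Ī = 3 937 500 mm⁴.
Top flange: 280 × 28, A = 7 840 mm², y = 192 mm, Ī = 512 213 mm⁴.
Hole (subtracted): ⌀18, A = 254.47 mm², y = 14 mm, Ī = 5 153 mm⁴.
Centroid: ȳ = ΣA·y / ΣA = 104.29 mm.
Transfer each piece to the horizontal centroidal axis using Ī + A·d² with d = y − 104.29:
  bottom flange: d = -90.292 mm → contributes +64 429 336 mm⁴
  web: d = -1.2923 mm → contributes +3 941 007 mm⁴
  top flange: d = 87.708 mm → contributes +60 822 555 mm⁴
  hole: d = -90.292 mm → contributes −2 079 761 mm⁴
Total I = 127 113 138 mm⁴.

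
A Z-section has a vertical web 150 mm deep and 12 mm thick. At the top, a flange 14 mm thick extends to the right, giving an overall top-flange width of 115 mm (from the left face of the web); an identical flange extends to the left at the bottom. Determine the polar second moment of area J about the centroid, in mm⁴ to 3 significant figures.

J ≈ 2.89 × 10⁷ mm⁴

Decompose the section into non-overlapping parts with the origin at the bottom-left of its bounding rectangle.
Web: 12 × 150, A = 1 800 mm², y = 75 mm, Ī = 3 375 000 mm⁴.
Top flange (beyond web): 103 × 14, A = 1 442 mm², y = 143 mm, Ī = 23 553 mm⁴.
Bottom flange (beyond web): 103 × 14, A = 1 442 mm², y = 7 mm, Ī = 23 553 mm⁴.
Centroid: ȳ = ΣA·y / ΣA = 75 mm.
Transfer each piece to the centroidal x-axis using Ī + A·d² with d = y − 75:
  web: d = 0 mm → contributes +3 375 000 mm⁴
  top flange (beyond web): d = 68 mm → contributes +6 691 361 mm⁴
  bottom flange (beyond web): d = -68 mm → contributes +6 691 361 mm⁴
Total I = 16 757 721 mm⁴.
For the y-axis: x̄ = 109 mm.
Repeating about the centroidal y-axis gives I_y = 12 106 521 mm⁴.
Polar second moment: J = I_x + I_y = 28 864 243 mm⁴.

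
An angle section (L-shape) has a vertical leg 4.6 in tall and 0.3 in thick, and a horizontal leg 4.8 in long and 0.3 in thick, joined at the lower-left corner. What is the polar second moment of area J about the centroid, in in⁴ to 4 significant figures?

J ≈ 11.82 in⁴

Treat the section as a set of non-overlapping primitives; coordinates are from the bounding-box lower-left.
Vertical leg: 0.3 × 4.6, A = 1.38 in², y = 2.3 in, Ī = 2.4334 in⁴.
Horizontal leg (remainder): 4.5 × 0.3, A = 1.35 in², y = 0.15 in, Ī = 0.010125 in⁴.
Centroid: ȳ = ΣA·y / ΣA = 1.23681 in.
Transfer each piece to the centroidal x-axis using Ī + A·d² with d = y − 1.23681:
  vertical leg: d = 1.06319 in → contributes +3.99331 in⁴
  horizontal leg (remainder): d = -1.08681 in → contributes +1.60469 in⁴
Total I = 5.598 in⁴.
For the y-axis: x̄ = 1.33681 in.
Repeating about the centroidal y-axis gives I_y = 6.2192 in⁴.
Polar second moment: J = I_x + I_y = 11.8172 in⁴.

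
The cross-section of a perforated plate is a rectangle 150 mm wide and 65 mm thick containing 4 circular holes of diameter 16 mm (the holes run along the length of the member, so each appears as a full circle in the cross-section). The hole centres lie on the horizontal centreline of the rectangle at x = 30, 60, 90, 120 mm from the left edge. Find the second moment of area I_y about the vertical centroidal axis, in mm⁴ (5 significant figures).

I_y ≈ 1.7364 × 10⁷ mm⁴

Treat the section as a set of non-overlapping primitives; coordinates are from the bounding-box lower-left.
Plate: 150 × 65, A = 9 750 mm², x = 75 mm, Ī = 18 281 250 mm⁴.
Hole 1 (subtracted): ⌀16, A = 201.0619 mm², x = 30 mm, Ī = 3216.991 mm⁴.
Hole 2 (subtracted): ⌀16, A = 201.0619 mm², x = 60 mm, Ī = 3216.991 mm⁴.
Hole 3 (subtracted): ⌀16, A = 201.0619 mm², x = 90 mm, Ī = 3216.991 mm⁴.
Hole 4 (subtracted): ⌀16, A = 201.0619 mm², x = 120 mm, Ī = 3216.991 mm⁴.
By symmetry the centroid is at mid-width, x̄ = 75 mm.
Transfer each piece to the vertical centroidal axis using Ī + A·d² with d = x − 75:
  plate: d = 0 mm → contributes +18 281 250 mm⁴
  hole 1: d = -45 mm → contributes −410367.4 mm⁴
  hole 2: d = -15 mm → contributes −48455.93 mm⁴
  hole 3: d = 15 mm → contributes −48455.93 mm⁴
  hole 4: d = 45 mm → contributes −410367.4 mm⁴
Total I = 17 363 603 mm⁴.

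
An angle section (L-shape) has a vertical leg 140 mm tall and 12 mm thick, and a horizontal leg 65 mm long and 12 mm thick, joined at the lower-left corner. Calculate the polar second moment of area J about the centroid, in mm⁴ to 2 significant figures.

J ≈ 5.3 × 10⁶ mm⁴

Split into non-overlapping primitives; take the origin at the lower-left of the bounding box.
Vertical leg: 12 × 140, A = 1 680 mm², y = 70 mm, Ī = 2 744 000 mm⁴.
Horizontal leg (remainder): 53 × 12, A = 636 mm², y = 6 mm, Ī = 7 632 mm⁴.
Centroid: ȳ = ΣA·y / ΣA = 52.42 mm.
Transfer each piece to the centroidal x-axis using Ī + A·d² with d = y − 52.42:
  vertical leg: d = 17.58 mm → contributes +3 262 927 mm⁴
  horizontal leg (remainder): d = -46.42 mm → contributes +1 378 383 mm⁴
Total I = 4 641 310 mm⁴.
For the y-axis: x̄ = 14.92 mm.
Repeating about the centroidal y-axis gives I_y = 656 335 mm⁴.
Polar second moment: J = I_x + I_y = 5 297 645 mm⁴.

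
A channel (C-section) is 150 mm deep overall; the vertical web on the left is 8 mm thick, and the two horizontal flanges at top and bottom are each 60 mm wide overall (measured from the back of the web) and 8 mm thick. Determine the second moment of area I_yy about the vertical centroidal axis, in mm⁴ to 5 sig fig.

Break the section into simple shapes (no overlaps), measuring from the bottom-left corner of the bounding box.
Web: 8 × 150, A = 1 200 mm², x = 4 mm, Ī = 6 400 mm⁴.
Top flange (beyond web): 52 × 8, A = 416 mm², x = 34 mm, Ī = 93738.67 mm⁴.
Bottom flange (beyond web): 52 × 8, A = 416 mm², x = 34 mm, Ī = 93738.67 mm⁴.
Centroid: x̄ = ΣA·x / ΣA = 16.28346 mm.
Transfer each piece to the vertical centroidal axis using Ī + A·d² with d = x − 16.28346:
  web: d = -12.28346 mm → contributes +187460.2 mm⁴
  top flange (beyond web): d = 17.71654 mm → contributes +224310.9 mm⁴
  bottom flange (beyond web): d = 17.71654 mm → contributes +224310.9 mm⁴
Total I = 636082.1 mm⁴.

I_yy ≈ 6.3608 × 10⁵ mm⁴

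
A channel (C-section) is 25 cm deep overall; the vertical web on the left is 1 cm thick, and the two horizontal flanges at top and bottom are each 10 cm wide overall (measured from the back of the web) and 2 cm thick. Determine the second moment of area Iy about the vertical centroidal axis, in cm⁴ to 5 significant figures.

Iy ≈ 613.94 cm⁴

Decompose the section into non-overlapping parts with the origin at the bottom-left of its bounding rectangle.
Web: 1 × 25, A = 25 cm², x = 0.5 cm, Ī = 2.083333 cm⁴.
Top flange (beyond web): 9 × 2, A = 18 cm², x = 5.5 cm, Ī = 121.5 cm⁴.
Bottom flange (beyond web): 9 × 2, A = 18 cm², x = 5.5 cm, Ī = 121.5 cm⁴.
Centroid: x̄ = ΣA·x / ΣA = 3.45082 cm.
Transfer each piece to the vertical centroidal axis using Ī + A·d² with d = x − 3.45082:
  web: d = -2.95082 cm → contributes +219.7668 cm⁴
  top flange (beyond web): d = 2.04918 cm → contributes +197.0845 cm⁴
  bottom flange (beyond web): d = 2.04918 cm → contributes +197.0845 cm⁴
Total I = 613.9358 cm⁴.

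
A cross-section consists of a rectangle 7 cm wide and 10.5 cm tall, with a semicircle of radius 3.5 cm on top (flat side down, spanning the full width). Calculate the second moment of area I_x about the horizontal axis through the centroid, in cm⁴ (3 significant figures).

Split into non-overlapping primitives; take the origin at the lower-left of the bounding box.
Rectangular body: 7 × 10.5, A = 73.5 cm², y = 5.25 cm, Ī = 675.28 cm⁴.
Semicircular cap: semicircle r = 3.5, A = 19.242 cm², y = 11.985 cm, Ī = 16.47 cm⁴.
Centroid: ȳ = ΣA·y / ΣA = 6.6475 cm.
Transfer each piece to the horizontal axis through the centroid using Ī + A·d² with d = y − 6.6475:
  rectangular body: d = -1.3975 cm → contributes +818.82 cm⁴
  semicircular cap: d = 5.338 cm → contributes +564.76 cm⁴
Total I = 1383.6 cm⁴.

I_x ≈ 1380 cm⁴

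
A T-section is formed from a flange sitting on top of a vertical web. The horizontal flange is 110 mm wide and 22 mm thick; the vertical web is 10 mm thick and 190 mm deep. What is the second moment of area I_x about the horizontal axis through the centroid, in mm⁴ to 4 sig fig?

Decompose the section into non-overlapping parts with the origin at the bottom-left of its bounding rectangle.
Flange: 110 × 22, A = 2 420 mm², y = 201 mm, Ī = 97606.7 mm⁴.
Web: 10 × 190, A = 1 900 mm², y = 95 mm, Ī = 5 715 833 mm⁴.
Centroid: ȳ = ΣA·y / ΣA = 154.38 mm.
Transfer each piece to the horizontal axis through the centroid using Ī + A·d² with d = y − 154.38:
  flange: d = 46.6204 mm → contributes +5 357 377 mm⁴
  web: d = -59.3796 mm → contributes +12 415 120 mm⁴
Total I = 17 772 497 mm⁴.

I_x ≈ 1.777 × 10⁷ mm⁴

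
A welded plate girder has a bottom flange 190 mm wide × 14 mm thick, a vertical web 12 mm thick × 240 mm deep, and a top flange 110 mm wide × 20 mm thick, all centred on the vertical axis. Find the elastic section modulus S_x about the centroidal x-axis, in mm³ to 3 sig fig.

S_x ≈ 6.39 × 10⁵ mm³

Decompose the section into non-overlapping parts with the origin at the bottom-left of its bounding rectangle.
Bottom plate: 190 × 14, A = 2 660 mm², y = 7 mm, Ī = 43 447 mm⁴.
Web plate: 12 × 240, A = 2 880 mm², y = 134 mm, Ī = 13 824 000 mm⁴.
Top plate: 110 × 20, A = 2 200 mm², y = 264 mm, Ī = 73 333 mm⁴.
Centroid: ȳ = ΣA·y / ΣA = 127.3 mm.
Transfer each piece to the centroidal x-axis using Ī + A·d² with d = y − 127.3:
  bottom plate: d = -120.3 mm → contributes +38 542 348 mm⁴
  web plate: d = 6.6951 mm → contributes +13 953 094 mm⁴
  top plate: d = 136.7 mm → contributes +41 181 538 mm⁴
Total I = 93 676 980 mm⁴.
Extreme fibre distance c = 146.7 mm; S = I/c = 638 583 mm³.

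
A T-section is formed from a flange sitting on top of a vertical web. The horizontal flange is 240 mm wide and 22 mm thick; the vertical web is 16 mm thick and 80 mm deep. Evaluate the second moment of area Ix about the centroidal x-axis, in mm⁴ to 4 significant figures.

Split into non-overlapping primitives; take the origin at the lower-left of the bounding box.
Flange: 240 × 22, A = 5 280 mm², y = 91 mm, Ī = 212 960 mm⁴.
Web: 16 × 80, A = 1 280 mm², y = 40 mm, Ī = 682 667 mm⁴.
Centroid: ȳ = ΣA·y / ΣA = 81.0488 mm.
Transfer each piece to the centroidal x-axis using Ī + A·d² with d = y − 81.0488:
  flange: d = 9.95122 mm → contributes +735 821 mm⁴
  web: d = -41.0488 mm → contributes +2 839 470 mm⁴
Total I = 3 575 291 mm⁴.

Ix ≈ 3.575 × 10⁶ mm⁴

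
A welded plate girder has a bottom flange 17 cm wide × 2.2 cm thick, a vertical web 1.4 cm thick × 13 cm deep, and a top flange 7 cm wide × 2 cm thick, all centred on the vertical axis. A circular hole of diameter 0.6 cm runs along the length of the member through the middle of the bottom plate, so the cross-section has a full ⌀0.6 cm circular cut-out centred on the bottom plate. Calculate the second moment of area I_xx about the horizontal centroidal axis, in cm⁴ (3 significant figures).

I_xx ≈ 2760 cm⁴

Split into non-overlapping primitives; take the origin at the lower-left of the bounding box.
Bottom plate: 17 × 2.2, A = 37.4 cm², y = 1.1 cm, Ī = 15.085 cm⁴.
Web plate: 1.4 × 13, A = 18.2 cm², y = 8.7 cm, Ī = 256.32 cm⁴.
Top plate: 7 × 2, A = 14 cm², y = 16.2 cm, Ī = 4.6667 cm⁴.
Hole (subtracted): ⌀0.6, A = 0.28274 cm², y = 1.1 cm, Ī = 0.0063617 cm⁴.
Centroid: ȳ = ΣA·y / ΣA = 6.1452 cm.
Transfer each piece to the horizontal centroidal axis using Ī + A·d² with d = y − 6.1452:
  bottom plate: d = -5.0452 cm → contributes +967.07 cm⁴
  web plate: d = 2.5548 cm → contributes +375.11 cm⁴
  top plate: d = 10.055 cm → contributes +1420.1 cm⁴
  hole: d = -5.0452 cm → contributes −7.2033 cm⁴
Total I = 2 755 cm⁴.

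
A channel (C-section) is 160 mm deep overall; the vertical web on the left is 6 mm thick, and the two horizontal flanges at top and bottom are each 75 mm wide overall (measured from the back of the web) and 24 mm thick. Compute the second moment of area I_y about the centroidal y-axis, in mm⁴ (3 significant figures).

Decompose the section into non-overlapping parts with the origin at the bottom-left of its bounding rectangle.
Web: 6 × 160, A = 960 mm², x = 3 mm, Ī = 2 880 mm⁴.
Top flange (beyond web): 69 × 24, A = 1 656 mm², x = 40.5 mm, Ī = 657 018 mm⁴.
Bottom flange (beyond web): 69 × 24, A = 1 656 mm², x = 40.5 mm, Ī = 657 018 mm⁴.
Centroid: x̄ = ΣA·x / ΣA = 32.073 mm.
Transfer each piece to the centroidal y-axis using Ī + A·d² with d = x − 32.073:
  web: d = -29.073 mm → contributes +814 312 mm⁴
  top flange (beyond web): d = 8.427 mm → contributes +774 617 mm⁴
  bottom flange (beyond web): d = 8.427 mm → contributes +774 617 mm⁴
Total I = 2 363 545 mm⁴.

I_y ≈ 2.36 × 10⁶ mm⁴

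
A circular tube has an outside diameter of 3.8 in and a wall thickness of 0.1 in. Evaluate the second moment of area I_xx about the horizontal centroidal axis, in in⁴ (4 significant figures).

Break the section into simple shapes (no overlaps), measuring from the bottom-left corner of the bounding box.
Outer circle: ⌀3.8, A = 11.3411 in², y = 1.9 in, Ī = 10.2354 in⁴.
Bore (subtracted): ⌀3.6, A = 10.1788 in², y = 1.9 in, Ī = 8.2448 in⁴.
By symmetry the centroid is at mid-height, ȳ = 1.9 in.
All pieces are centred on the horizontal centroidal axis, so I = ΣĪ (holes subtracted) = 1.99059 in⁴.

I_xx ≈ 1.991 in⁴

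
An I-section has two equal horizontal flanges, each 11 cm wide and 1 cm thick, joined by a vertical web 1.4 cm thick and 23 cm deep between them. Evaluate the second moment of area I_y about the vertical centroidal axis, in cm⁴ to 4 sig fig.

I_y ≈ 227.1 cm⁴

Decompose the section into non-overlapping parts with the origin at the bottom-left of its bounding rectangle.
Bottom flange: 11 × 1, A = 11 cm², x = 5.5 cm, Ī = 110.917 cm⁴.
Web: 1.4 × 23, A = 32.2 cm², x = 5.5 cm, Ī = 5.25933 cm⁴.
Top flange: 11 × 1, A = 11 cm², x = 5.5 cm, Ī = 110.917 cm⁴.
By symmetry the centroid is at mid-width, x̄ = 5.5 cm.
All pieces are centred on the vertical centroidal axis, so I = ΣĪ = 227.093 cm⁴.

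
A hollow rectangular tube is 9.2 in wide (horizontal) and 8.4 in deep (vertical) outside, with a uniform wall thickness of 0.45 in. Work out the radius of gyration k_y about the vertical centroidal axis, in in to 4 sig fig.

k_y ≈ 3.534 in

Split into non-overlapping primitives; take the origin at the lower-left of the bounding box.
Outer rectangle: 9.2 × 8.4, A = 77.28 in², x = 4.6 in, Ī = 545.082 in⁴.
Inner void (subtracted): 8.3 × 7.5, A = 62.25 in², x = 4.6 in, Ī = 357.367 in⁴.
By symmetry the centroid is at mid-width, x̄ = 4.6 in.
All pieces are centred on the vertical centroidal axis, so I = ΣĪ (holes subtracted) = 187.715 in⁴.
Radius of gyration: k = √(I/A) = √(187.715 / 15.03) = 3.53403 in.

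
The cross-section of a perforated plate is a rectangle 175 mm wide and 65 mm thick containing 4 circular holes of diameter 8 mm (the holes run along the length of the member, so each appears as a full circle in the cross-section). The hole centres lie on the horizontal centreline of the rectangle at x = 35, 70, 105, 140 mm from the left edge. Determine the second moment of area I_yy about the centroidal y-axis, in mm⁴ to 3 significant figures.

Decompose the section into non-overlapping parts with the origin at the bottom-left of its bounding rectangle.
Plate: 175 × 65, A = 11 375 mm², x = 87.5 mm, Ī = 29 029 948 mm⁴.
Hole 1 (subtracted): ⌀8, A = 50.265 mm², x = 35 mm, Ī = 201.06 mm⁴.
Hole 2 (subtracted): ⌀8, A = 50.265 mm², x = 70 mm, Ī = 201.06 mm⁴.
Hole 3 (subtracted): ⌀8, A = 50.265 mm², x = 105 mm, Ī = 201.06 mm⁴.
Hole 4 (subtracted): ⌀8, A = 50.265 mm², x = 140 mm, Ī = 201.06 mm⁴.
By symmetry the centroid is at mid-width, x̄ = 87.5 mm.
Transfer each piece to the centroidal y-axis using Ī + A·d² with d = x − 87.5:
  plate: d = 0 mm → contributes +29 029 948 mm⁴
  hole 1: d = -52.5 mm → contributes −138 745 mm⁴
  hole 2: d = -17.5 mm → contributes −15 595 mm⁴
  hole 3: d = 17.5 mm → contributes −15 595 mm⁴
  hole 4: d = 52.5 mm → contributes −138 745 mm⁴
Total I = 28 721 268 mm⁴.

I_yy ≈ 2.87 × 10⁷ mm⁴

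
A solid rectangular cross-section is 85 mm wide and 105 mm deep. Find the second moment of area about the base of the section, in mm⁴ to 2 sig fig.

I_base ≈ 3.3 × 10⁷ mm⁴

The section: 85 × 105, A = 8 925 mm², y = 52.5 mm, Ī = 8 199 844 mm⁴.
Transfer it to a horizontal axis along the bottom face using Ī + A·d² with d = y − 0:
  the section: d = 52.5 mm → contributes +32 799 375 mm⁴
Total I = 32 799 375 mm⁴.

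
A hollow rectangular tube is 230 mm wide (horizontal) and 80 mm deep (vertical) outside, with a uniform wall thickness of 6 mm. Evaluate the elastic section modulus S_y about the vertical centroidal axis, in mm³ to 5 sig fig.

Treat the section as a set of non-overlapping primitives; coordinates are from the bounding-box lower-left.
Outer rectangle: 230 × 80, A = 18 400 mm², x = 115 mm, Ī = 81 113 333 mm⁴.
Inner void (subtracted): 218 × 68, A = 14 824 mm², x = 115 mm, Ī = 58 707 981 mm⁴.
By symmetry the centroid is at mid-width, x̄ = 115 mm.
All pieces are centred on the vertical centroidal axis, so I = ΣĪ (holes subtracted) = 22 405 352 mm⁴.
Extreme fibre distance c = 115 mm; S = I/c = 194829.1 mm³.

S_y ≈ 1.9483 × 10⁵ mm³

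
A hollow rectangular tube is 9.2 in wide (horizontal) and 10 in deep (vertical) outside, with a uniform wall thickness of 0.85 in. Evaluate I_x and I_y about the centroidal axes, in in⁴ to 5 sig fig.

Split into non-overlapping primitives; take the origin at the lower-left of the bounding box.
Outer rectangle: 9.2 × 10, A = 92 in², y = 5 in, Ī = 766.6667 in⁴.
Inner void (subtracted): 7.5 × 8.3, A = 62.25 in², y = 5 in, Ī = 357.3669 in⁴.
By symmetry the centroid is at mid-height, ȳ = 5 in.
All pieces are centred on the centroidal x-axis, so I = ΣĪ (holes subtracted) = 409.2998 in⁴.
Repeating about the centroidal y-axis gives I_y = 357.1098 in⁴.

I_x ≈ 409.30 in⁴, I_y ≈ 357.11 in⁴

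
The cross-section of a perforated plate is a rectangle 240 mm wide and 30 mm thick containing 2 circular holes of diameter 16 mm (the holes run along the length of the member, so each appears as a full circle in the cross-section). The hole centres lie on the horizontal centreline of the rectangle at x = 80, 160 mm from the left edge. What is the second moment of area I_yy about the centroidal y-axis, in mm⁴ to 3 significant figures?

I_yy ≈ 3.39 × 10⁷ mm⁴

Break the section into simple shapes (no overlaps), measuring from the bottom-left corner of the bounding box.
Plate: 240 × 30, A = 7 200 mm², x = 120 mm, Ī = 34 560 000 mm⁴.
Hole 1 (subtracted): ⌀16, A = 201.06 mm², x = 80 mm, Ī = 3 217 mm⁴.
Hole 2 (subtracted): ⌀16, A = 201.06 mm², x = 160 mm, Ī = 3 217 mm⁴.
By symmetry the centroid is at mid-width, x̄ = 120 mm.
Transfer each piece to the centroidal y-axis using Ī + A·d² with d = x − 120:
  plate: d = 0 mm → contributes +34 560 000 mm⁴
  hole 1: d = -40 mm → contributes −324 916 mm⁴
  hole 2: d = 40 mm → contributes −324 916 mm⁴
Total I = 33 910 168 mm⁴.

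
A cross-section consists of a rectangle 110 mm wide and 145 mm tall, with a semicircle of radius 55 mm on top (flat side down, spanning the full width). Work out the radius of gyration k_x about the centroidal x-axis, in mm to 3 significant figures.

k_x ≈ 55.0 mm

Split into non-overlapping primitives; take the origin at the lower-left of the bounding box.
Rectangular body: 110 × 145, A = 15 950 mm², y = 72.5 mm, Ī = 27 945 729 mm⁴.
Semicircular cap: semicircle r = 55, A = 4751.7 mm², y = 168.34 mm, Ī = 1 004 345 mm⁴.
Centroid: ȳ = ΣA·y / ΣA = 94.499 mm.
Transfer each piece to the centroidal x-axis using Ī + A·d² with d = y − 94.499:
  rectangular body: d = -21.999 mm → contributes +35 664 697 mm⁴
  semicircular cap: d = 73.844 mm → contributes +26 914 776 mm⁴
Total I = 62 579 473 mm⁴.
Radius of gyration: k = √(I/A) = √(62 579 473 / 20 702) = 54.981 mm.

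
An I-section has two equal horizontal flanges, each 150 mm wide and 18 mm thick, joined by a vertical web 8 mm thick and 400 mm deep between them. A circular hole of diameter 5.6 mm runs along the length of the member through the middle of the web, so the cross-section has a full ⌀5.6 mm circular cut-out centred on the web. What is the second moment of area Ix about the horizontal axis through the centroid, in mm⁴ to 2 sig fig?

Split into non-overlapping primitives; take the origin at the lower-left of the bounding box.
Bottom flange: 150 × 18, A = 2 700 mm², y = 9 mm, Ī = 72 900 mm⁴.
Web: 8 × 400, A = 3 200 mm², y = 218 mm, Ī = 42 666 667 mm⁴.
Top flange: 150 × 18, A = 2 700 mm², y = 427 mm, Ī = 72 900 mm⁴.
Hole (subtracted): ⌀5.6, A = 24.63 mm², y = 218 mm, Ī = 48.27 mm⁴.
By symmetry the centroid is at mid-height, ȳ = 218 mm.
Transfer each piece to the horizontal axis through the centroid using Ī + A·d² with d = y − 218:
  bottom flange: d = -209 mm → contributes +118 011 600 mm⁴
  web: d = 0 mm → contributes +42 666 667 mm⁴
  top flange: d = 209 mm → contributes +118 011 600 mm⁴
  hole: d = 0 mm → contributes −48.27 mm⁴
Total I = 278 689 818 mm⁴.

Ix ≈ 2.8 × 10⁸ mm⁴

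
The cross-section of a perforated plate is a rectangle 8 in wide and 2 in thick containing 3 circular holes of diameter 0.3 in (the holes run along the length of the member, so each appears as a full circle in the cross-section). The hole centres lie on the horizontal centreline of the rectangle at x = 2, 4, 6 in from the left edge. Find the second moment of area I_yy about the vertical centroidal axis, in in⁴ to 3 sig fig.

I_yy ≈ 84.8 in⁴

Treat the section as a set of non-overlapping primitives; coordinates are from the bounding-box lower-left.
Plate: 8 × 2, A = 16 in², x = 4 in, Ī = 85.333 in⁴.
Hole 1 (subtracted): ⌀0.3, A = 0.070686 in², x = 2 in, Ī = 0.00039761 in⁴.
Hole 2 (subtracted): ⌀0.3, A = 0.070686 in², x = 4 in, Ī = 0.00039761 in⁴.
Hole 3 (subtracted): ⌀0.3, A = 0.070686 in², x = 6 in, Ī = 0.00039761 in⁴.
By symmetry the centroid is at mid-width, x̄ = 4 in.
Transfer each piece to the vertical centroidal axis using Ī + A·d² with d = x − 4:
  plate: d = 0 in → contributes +85.333 in⁴
  hole 1: d = -2 in → contributes −0.28314 in⁴
  hole 2: d = 0 in → contributes −0.00039761 in⁴
  hole 3: d = 2 in → contributes −0.28314 in⁴
Total I = 84.767 in⁴.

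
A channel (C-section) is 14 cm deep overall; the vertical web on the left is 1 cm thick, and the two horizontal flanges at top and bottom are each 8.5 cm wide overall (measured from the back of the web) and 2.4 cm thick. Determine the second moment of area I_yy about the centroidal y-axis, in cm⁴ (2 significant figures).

I_yy ≈ 350 cm⁴

Decompose the section into non-overlapping parts with the origin at the bottom-left of its bounding rectangle.
Web: 1 × 14, A = 14 cm², x = 0.5 cm, Ī = 1.167 cm⁴.
Top flange (beyond web): 7.5 × 2.4, A = 18 cm², x = 4.75 cm, Ī = 84.38 cm⁴.
Bottom flange (beyond web): 7.5 × 2.4, A = 18 cm², x = 4.75 cm, Ī = 84.38 cm⁴.
Centroid: x̄ = ΣA·x / ΣA = 3.56 cm.
Transfer each piece to the centroidal y-axis using Ī + A·d² with d = x − 3.56:
  web: d = -3.06 cm → contributes +132.3 cm⁴
  top flange (beyond web): d = 1.19 cm → contributes +109.9 cm⁴
  bottom flange (beyond web): d = 1.19 cm → contributes +109.9 cm⁴
Total I = 352 cm⁴.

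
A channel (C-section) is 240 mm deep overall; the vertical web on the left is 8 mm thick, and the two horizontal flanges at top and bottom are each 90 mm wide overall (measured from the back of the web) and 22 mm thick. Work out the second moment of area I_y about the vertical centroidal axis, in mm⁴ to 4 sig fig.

I_y ≈ 4.570 × 10⁶ mm⁴

Treat the section as a set of non-overlapping primitives; coordinates are from the bounding-box lower-left.
Web: 8 × 240, A = 1 920 mm², x = 4 mm, Ī = 10 240 mm⁴.
Top flange (beyond web): 82 × 22, A = 1 804 mm², x = 49 mm, Ī = 1 010 841 mm⁴.
Bottom flange (beyond web): 82 × 22, A = 1 804 mm², x = 49 mm, Ī = 1 010 841 mm⁴.
Centroid: x̄ = ΣA·x / ΣA = 33.3705 mm.
Transfer each piece to the vertical centroidal axis using Ī + A·d² with d = x − 33.3705:
  web: d = -29.3705 mm → contributes +1 666 480 mm⁴
  top flange (beyond web): d = 15.6295 mm → contributes +1 451 526 mm⁴
  bottom flange (beyond web): d = 15.6295 mm → contributes +1 451 526 mm⁴
Total I = 4 569 532 mm⁴.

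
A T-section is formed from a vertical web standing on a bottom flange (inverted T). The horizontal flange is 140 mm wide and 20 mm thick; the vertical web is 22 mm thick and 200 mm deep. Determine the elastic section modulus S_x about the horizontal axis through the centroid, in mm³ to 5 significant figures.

Decompose the section into non-overlapping parts with the origin at the bottom-left of its bounding rectangle.
Flange: 140 × 20, A = 2 800 mm², y = 10 mm, Ī = 93333.33 mm⁴.
Web: 22 × 200, A = 4 400 mm², y = 120 mm, Ī = 14 666 667 mm⁴.
Centroid: ȳ = ΣA·y / ΣA = 77.22222 mm.
Transfer each piece to the horizontal axis through the centroid using Ī + A·d² with d = y − 77.22222:
  flange: d = -67.22222 mm → contributes +12 746 049 mm⁴
  web: d = 42.77778 mm → contributes +22 718 395 mm⁴
Total I = 35 464 444 mm⁴.
Extreme fibre distance c = 142.7778 mm; S = I/c = 248389.1 mm³.

S_x ≈ 2.4839 × 10⁵ mm³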